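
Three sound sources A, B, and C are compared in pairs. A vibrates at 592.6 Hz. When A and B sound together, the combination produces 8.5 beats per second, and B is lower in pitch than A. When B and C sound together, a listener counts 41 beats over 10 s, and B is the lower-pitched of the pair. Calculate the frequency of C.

588.2 Hz

B is below A, so f_B = 592.6 − 8.5 = 584.1 Hz.
B–C: Beat frequency = 41/10 = 4.1 Hz.
C is above B, so f_C = 584.1 + 4.1 = 588.2 Hz.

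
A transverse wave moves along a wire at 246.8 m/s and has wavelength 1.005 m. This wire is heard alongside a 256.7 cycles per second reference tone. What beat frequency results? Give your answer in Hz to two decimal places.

Source frequency f = v/λ = 246.8/1.005 = 245.5721 Hz.
f_beat = |245.5721 − 256.7| = 11.13 Hz.

11.13 Hz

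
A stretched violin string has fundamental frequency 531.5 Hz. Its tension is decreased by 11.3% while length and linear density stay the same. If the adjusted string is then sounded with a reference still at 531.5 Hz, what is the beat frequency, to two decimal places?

30.93 Hz

For a string, f ∝ √T, so the new frequency is 531.5·√0.887 = 500.5703 Hz.
f_beat = |500.5703 − 531.5| = 30.93 Hz.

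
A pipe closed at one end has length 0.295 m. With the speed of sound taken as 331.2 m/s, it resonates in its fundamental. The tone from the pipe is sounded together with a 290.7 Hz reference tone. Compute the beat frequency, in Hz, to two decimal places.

10.02 Hz

Closed pipe (odd harmonics): f_n = n·v/(4L) = 1·331.2/(4·0.295) = 280.6780 Hz.
f_beat = |280.6780 − 290.7| = 10.02 Hz.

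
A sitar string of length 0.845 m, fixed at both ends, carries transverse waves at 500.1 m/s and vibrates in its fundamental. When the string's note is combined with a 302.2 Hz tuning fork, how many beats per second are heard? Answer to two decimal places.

For a string fixed at both ends, f_n = n·v/(2L) = 1·500.1/(2·0.845) = 295.9172 Hz.
f_beat = |295.9172 − 302.2| = 6.28 Hz.

6.28 Hz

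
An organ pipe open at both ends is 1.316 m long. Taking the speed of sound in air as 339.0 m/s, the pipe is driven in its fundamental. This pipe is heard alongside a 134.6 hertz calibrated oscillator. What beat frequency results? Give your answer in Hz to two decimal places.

Open pipe: f_n = n·v/(2L) = 1·339.0/(2·1.316) = 128.7994 Hz.
f_beat = |128.7994 − 134.6| = 5.80 Hz.

5.80 Hz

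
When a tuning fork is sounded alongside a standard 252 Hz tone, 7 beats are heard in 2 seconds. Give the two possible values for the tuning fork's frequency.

Beat frequency = 7/2 = 3.5 Hz.
|f − 252| = 3.5, so f = 252 ± 3.5.

248.5 Hz or 255.5 Hz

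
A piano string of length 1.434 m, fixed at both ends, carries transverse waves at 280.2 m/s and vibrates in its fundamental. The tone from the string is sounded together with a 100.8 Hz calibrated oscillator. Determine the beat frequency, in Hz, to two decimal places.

For a string fixed at both ends, f_n = n·v/(2L) = 1·280.2/(2·1.434) = 97.6987 Hz.
f_beat = |97.6987 − 100.8| = 3.10 Hz.

3.10 Hz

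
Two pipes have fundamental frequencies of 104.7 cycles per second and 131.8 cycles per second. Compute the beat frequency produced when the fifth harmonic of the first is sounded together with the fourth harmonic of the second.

Fifth harmonic of the first: 5·104.7 = 523.5 Hz.
Fourth harmonic of the second: 4·131.8 = 527.2 Hz.
f_beat = |523.5 − 527.2| = 3.7 Hz.

3.7 Hz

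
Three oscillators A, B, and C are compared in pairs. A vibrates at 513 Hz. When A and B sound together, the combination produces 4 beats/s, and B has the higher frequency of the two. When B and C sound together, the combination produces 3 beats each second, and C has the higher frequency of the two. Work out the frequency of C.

B is above A, so f_B = 513 + 4 = 517 Hz.
C is above B, so f_C = 517 + 3 = 520 Hz.

520 Hz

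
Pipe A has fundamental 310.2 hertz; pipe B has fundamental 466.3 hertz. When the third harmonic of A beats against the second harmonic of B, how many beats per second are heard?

2.0 Hz

Third harmonic of the first: 3·310.2 = 930.6 Hz.
Second harmonic of the second: 2·466.3 = 932.6 Hz.
f_beat = |930.6 − 932.6| = 2.0 Hz.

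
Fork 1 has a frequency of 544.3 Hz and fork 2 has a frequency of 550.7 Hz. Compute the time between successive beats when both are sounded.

f_beat = |544.3 − 550.7| = 6.4 Hz.
Beat period T = 1 / f_beat = 1 / 6.4 s.

0.156 s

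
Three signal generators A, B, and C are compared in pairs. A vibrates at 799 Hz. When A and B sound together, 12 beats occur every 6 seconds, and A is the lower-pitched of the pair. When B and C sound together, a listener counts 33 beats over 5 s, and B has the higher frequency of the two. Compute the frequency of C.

794.4 Hz

A–B: Beat frequency = 12/6 = 2 Hz.
B is above A, so f_B = 799 + 2 = 801 Hz.
B–C: Beat frequency = 33/5 = 6.6 Hz.
C is below B, so f_C = 801 − 6.6 = 794.4 Hz.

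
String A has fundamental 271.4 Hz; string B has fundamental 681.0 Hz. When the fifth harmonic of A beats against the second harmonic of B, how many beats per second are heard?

Fifth harmonic of the first: 5·271.4 = 1357.0 Hz.
Second harmonic of the second: 2·681.0 = 1362.0 Hz.
f_beat = |1357.0 − 1362.0| = 5.0 Hz.

5.0 Hz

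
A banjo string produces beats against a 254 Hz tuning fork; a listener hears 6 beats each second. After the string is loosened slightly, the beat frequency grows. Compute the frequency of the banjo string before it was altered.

|f − 254| = 6, so the banjo string was at either 248 Hz or 260 Hz.
Reducing tension lowers a string's frequency; the adjustment lowers the banjo string's frequency.
The beat rate rose, so the adjustment moved the banjo string further from 254 Hz — it was already below the reference.

248 Hz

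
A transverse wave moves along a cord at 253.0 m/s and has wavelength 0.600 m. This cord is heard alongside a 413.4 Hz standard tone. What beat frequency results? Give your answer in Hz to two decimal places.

Source frequency f = v/λ = 253.0/0.600 = 421.6667 Hz.
f_beat = |421.6667 − 413.4| = 8.27 Hz.

8.27 Hz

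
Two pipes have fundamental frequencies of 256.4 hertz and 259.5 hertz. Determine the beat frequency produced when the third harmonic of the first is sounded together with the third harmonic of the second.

9.3 Hz

Third harmonic of the first: 3·256.4 = 769.2 Hz.
Third harmonic of the second: 3·259.5 = 778.5 Hz.
f_beat = |769.2 − 778.5| = 9.3 Hz.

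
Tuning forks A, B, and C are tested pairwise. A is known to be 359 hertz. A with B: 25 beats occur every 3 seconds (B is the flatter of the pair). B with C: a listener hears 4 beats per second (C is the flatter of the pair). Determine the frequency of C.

A–B: Beat frequency = 25/3 = 8.3333 Hz.
B is below A, so f_B = 359 − 8.3333 = 350.6667 Hz.
C is below B, so f_C = 350.6667 − 4 = 346.6667 Hz.

346.6667 Hz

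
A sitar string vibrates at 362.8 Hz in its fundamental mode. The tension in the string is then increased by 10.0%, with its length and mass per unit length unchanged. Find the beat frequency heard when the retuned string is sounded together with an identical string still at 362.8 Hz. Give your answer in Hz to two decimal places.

For a string, f ∝ √T, so the new frequency is 362.8·√1.100 = 380.5079 Hz.
f_beat = |380.5079 − 362.8| = 17.71 Hz.

17.71 Hz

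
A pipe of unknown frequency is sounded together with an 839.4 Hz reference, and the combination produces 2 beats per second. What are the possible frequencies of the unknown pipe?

837.4 Hz or 841.4 Hz

|f − 839.4| = 2, so f = 839.4 ± 2.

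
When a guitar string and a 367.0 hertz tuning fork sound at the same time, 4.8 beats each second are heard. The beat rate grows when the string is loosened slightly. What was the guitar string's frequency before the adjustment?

362.2 Hz

|f − 367.0| = 4.8, so the guitar string was at either 362.2 Hz or 371.8 Hz.
Reducing tension lowers a string's frequency; the adjustment lowers the guitar string's frequency.
The beat rate rose, so the adjustment moved the guitar string further from 367.0 Hz — it was already below the reference.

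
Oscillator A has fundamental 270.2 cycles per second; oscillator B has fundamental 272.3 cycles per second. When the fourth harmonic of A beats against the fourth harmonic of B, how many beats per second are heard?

Fourth harmonic of the first: 4·270.2 = 1080.8 Hz.
Fourth harmonic of the second: 4·272.3 = 1089.2 Hz.
f_beat = |1080.8 − 1089.2| = 8.4 Hz.

8.4 Hz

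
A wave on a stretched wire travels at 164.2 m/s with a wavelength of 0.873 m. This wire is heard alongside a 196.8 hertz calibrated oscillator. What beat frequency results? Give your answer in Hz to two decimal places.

8.71 Hz

Source frequency f = v/λ = 164.2/0.873 = 188.0871 Hz.
f_beat = |188.0871 − 196.8| = 8.71 Hz.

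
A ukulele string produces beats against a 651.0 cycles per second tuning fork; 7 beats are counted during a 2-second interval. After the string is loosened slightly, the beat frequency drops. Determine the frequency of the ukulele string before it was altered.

654.5 Hz

Beat frequency = 7/2 = 3.5 Hz.
|f − 651.0| = 3.5, so the ukulele string was at either 647.5 Hz or 654.5 Hz.
Reducing tension lowers a string's frequency; the adjustment lowers the ukulele string's frequency.
The beat rate fell, so the adjustment moved the ukulele string toward 651.0 Hz — it must have started above the reference.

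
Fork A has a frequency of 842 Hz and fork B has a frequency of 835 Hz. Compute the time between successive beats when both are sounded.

0.143 s

f_beat = |842 − 835| = 7 Hz.
Beat period T = 1 / f_beat = 1 / 7 s.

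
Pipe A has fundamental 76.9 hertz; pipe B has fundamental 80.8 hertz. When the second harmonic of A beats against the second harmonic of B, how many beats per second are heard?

Second harmonic of the first: 2·76.9 = 153.8 Hz.
Second harmonic of the second: 2·80.8 = 161.6 Hz.
f_beat = |153.8 − 161.6| = 7.8 Hz.

7.8 Hz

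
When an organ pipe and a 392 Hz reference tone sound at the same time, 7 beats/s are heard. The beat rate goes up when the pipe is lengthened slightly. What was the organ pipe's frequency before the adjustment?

|f − 392| = 7, so the organ pipe was at either 385 Hz or 399 Hz.
A longer pipe has a lower fundamental; the adjustment lowers the organ pipe's frequency.
The beat rate rose, so the adjustment moved the organ pipe further from 392 Hz — it was already below the reference.

385 Hz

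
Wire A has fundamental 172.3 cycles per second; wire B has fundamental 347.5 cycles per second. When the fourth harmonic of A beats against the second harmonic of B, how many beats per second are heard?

5.8 Hz

Fourth harmonic of the first: 4·172.3 = 689.2 Hz.
Second harmonic of the second: 2·347.5 = 695.0 Hz.
f_beat = |689.2 − 695.0| = 5.8 Hz.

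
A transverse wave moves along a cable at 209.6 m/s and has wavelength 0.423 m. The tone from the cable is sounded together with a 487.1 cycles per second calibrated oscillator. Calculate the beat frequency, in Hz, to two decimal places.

Source frequency f = v/λ = 209.6/0.423 = 495.5083 Hz.
f_beat = |495.5083 − 487.1| = 8.41 Hz.

8.41 Hz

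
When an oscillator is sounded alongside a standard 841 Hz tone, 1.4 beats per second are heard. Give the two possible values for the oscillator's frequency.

839.6 Hz or 842.4 Hz

|f − 841| = 1.4, so f = 841 ± 1.4.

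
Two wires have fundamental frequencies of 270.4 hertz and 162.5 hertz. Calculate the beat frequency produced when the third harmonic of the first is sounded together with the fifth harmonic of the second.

1.3 Hz

Third harmonic of the first: 3·270.4 = 811.2 Hz.
Fifth harmonic of the second: 5·162.5 = 812.5 Hz.
f_beat = |811.2 − 812.5| = 1.3 Hz.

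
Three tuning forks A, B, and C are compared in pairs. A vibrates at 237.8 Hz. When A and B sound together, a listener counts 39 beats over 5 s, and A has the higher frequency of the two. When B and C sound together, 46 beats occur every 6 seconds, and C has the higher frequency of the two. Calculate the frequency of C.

237.6667 Hz

A–B: Beat frequency = 39/5 = 7.8 Hz.
B is below A, so f_B = 237.8 − 7.8 = 230 Hz.
B–C: Beat frequency = 46/6 = 7.6667 Hz.
C is above B, so f_C = 230 + 7.6667 = 237.6667 Hz.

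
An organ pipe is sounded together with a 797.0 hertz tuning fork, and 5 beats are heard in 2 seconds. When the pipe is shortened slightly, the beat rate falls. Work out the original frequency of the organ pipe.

Beat frequency = 5/2 = 2.5 Hz.
|f − 797.0| = 2.5, so the organ pipe was at either 794.5 Hz or 799.5 Hz.
A shorter pipe has a higher fundamental; the adjustment raises the organ pipe's frequency.
The beat rate fell, so the adjustment moved the organ pipe toward 797.0 Hz — it must have started below the reference.

794.5 Hz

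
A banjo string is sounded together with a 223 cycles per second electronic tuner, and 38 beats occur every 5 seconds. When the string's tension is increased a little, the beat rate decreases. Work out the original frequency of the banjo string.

215.4 Hz

Beat frequency = 38/5 = 7.6 Hz.
|f − 223| = 7.6, so the banjo string was at either 215.4 Hz or 230.6 Hz.
Higher tension means higher frequency; the adjustment raises the banjo string's frequency.
The beat rate fell, so the adjustment moved the banjo string toward 223 Hz — it must have started below the reference.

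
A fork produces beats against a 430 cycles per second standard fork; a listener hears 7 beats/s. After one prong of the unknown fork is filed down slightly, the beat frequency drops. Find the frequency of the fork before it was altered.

423 Hz

|f − 430| = 7, so the fork was at either 423 Hz or 437 Hz.
Filing a prong removes mass and raises the fork's frequency; the adjustment raises the fork's frequency.
The beat rate fell, so the adjustment moved the fork toward 430 Hz — it must have started below the reference.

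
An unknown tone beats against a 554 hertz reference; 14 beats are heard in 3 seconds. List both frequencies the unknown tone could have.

549.3333 Hz or 558.6667 Hz

Beat frequency = 14/3 = 4.6667 Hz.
|f − 554| = 4.6667, so f = 554 ± 4.6667.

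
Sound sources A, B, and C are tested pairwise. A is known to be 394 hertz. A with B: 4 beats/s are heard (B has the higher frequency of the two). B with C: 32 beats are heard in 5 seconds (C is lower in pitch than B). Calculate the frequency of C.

B is above A, so f_B = 394 + 4 = 398 Hz.
B–C: Beat frequency = 32/5 = 6.4 Hz.
C is below B, so f_C = 398 − 6.4 = 391.6 Hz.

391.6 Hz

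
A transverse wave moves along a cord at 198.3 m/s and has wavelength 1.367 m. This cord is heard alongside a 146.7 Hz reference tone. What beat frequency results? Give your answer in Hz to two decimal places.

1.64 Hz

Source frequency f = v/λ = 198.3/1.367 = 145.0622 Hz.
f_beat = |145.0622 − 146.7| = 1.64 Hz.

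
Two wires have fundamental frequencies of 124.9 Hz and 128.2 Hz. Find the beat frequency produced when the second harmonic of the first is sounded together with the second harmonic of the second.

6.6 Hz

Second harmonic of the first: 2·124.9 = 249.8 Hz.
Second harmonic of the second: 2·128.2 = 256.4 Hz.
f_beat = |249.8 − 256.4| = 6.6 Hz.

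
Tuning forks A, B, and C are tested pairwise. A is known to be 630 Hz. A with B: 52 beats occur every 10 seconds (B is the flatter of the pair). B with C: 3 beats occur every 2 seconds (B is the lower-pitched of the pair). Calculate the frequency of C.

A–B: Beat frequency = 52/10 = 5.2 Hz.
B is below A, so f_B = 630 − 5.2 = 624.8 Hz.
B–C: Beat frequency = 3/2 = 1.5 Hz.
C is above B, so f_C = 624.8 + 1.5 = 626.3 Hz.

626.3 Hz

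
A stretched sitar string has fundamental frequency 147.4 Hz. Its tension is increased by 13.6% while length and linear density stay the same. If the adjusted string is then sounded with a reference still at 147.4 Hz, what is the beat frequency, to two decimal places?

For a string, f ∝ √T, so the new frequency is 147.4·√1.136 = 157.1038 Hz.
f_beat = |157.1038 − 147.4| = 9.70 Hz.

9.70 Hz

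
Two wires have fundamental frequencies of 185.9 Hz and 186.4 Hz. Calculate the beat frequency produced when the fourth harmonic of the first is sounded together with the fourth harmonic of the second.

2.0 Hz

Fourth harmonic of the first: 4·185.9 = 743.6 Hz.
Fourth harmonic of the second: 4·186.4 = 745.6 Hz.
f_beat = |743.6 − 745.6| = 2.0 Hz.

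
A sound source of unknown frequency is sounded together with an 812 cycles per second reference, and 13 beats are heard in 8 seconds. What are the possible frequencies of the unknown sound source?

Beat frequency = 13/8 = 1.625 Hz.
|f − 812| = 1.625, so f = 812 ± 1.625.

810.375 Hz or 813.625 Hz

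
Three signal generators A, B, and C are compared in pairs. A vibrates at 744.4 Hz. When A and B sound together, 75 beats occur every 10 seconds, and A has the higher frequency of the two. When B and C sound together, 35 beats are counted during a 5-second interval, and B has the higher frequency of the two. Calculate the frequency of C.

729.9 Hz

A–B: Beat frequency = 75/10 = 7.5 Hz.
B is below A, so f_B = 744.4 − 7.5 = 736.9 Hz.
B–C: Beat frequency = 35/5 = 7 Hz.
C is below B, so f_C = 736.9 − 7 = 729.9 Hz.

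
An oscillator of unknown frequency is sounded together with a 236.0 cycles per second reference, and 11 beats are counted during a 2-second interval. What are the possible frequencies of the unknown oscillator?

Beat frequency = 11/2 = 5.5 Hz.
|f − 236.0| = 5.5, so f = 236.0 ± 5.5.

230.5 Hz or 241.5 Hz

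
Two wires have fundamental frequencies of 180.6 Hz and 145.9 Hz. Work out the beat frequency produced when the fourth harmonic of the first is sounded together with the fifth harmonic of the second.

Fourth harmonic of the first: 4·180.6 = 722.4 Hz.
Fifth harmonic of the second: 5·145.9 = 729.5 Hz.
f_beat = |722.4 − 729.5| = 7.1 Hz.

7.1 Hz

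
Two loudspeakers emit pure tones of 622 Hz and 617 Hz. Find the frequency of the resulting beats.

f_beat = |f₁ − f₂|.
|622 − 617| = 5 Hz.

5 Hz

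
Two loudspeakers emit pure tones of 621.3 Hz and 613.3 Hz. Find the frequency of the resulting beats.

Beats arise from superposition of two nearby frequencies; the beat rate is |f₁ − f₂|.
|621.3 − 613.3| = 8 Hz.

8 Hz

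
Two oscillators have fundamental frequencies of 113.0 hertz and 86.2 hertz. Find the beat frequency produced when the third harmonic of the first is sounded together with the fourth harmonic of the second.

Third harmonic of the first: 3·113.0 = 339.0 Hz.
Fourth harmonic of the second: 4·86.2 = 344.8 Hz.
f_beat = |339.0 − 344.8| = 5.8 Hz.

5.8 Hz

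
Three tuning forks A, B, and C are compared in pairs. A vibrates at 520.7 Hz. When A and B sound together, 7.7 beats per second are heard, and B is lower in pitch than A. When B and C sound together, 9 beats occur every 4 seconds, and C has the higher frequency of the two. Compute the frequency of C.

B is below A, so f_B = 520.7 − 7.7 = 513 Hz.
B–C: Beat frequency = 9/4 = 2.25 Hz.
C is above B, so f_C = 513 + 2.25 = 515.25 Hz.

515.25 Hz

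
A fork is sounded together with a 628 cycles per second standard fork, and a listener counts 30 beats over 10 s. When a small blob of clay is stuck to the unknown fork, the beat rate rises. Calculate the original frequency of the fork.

Beat frequency = 30/10 = 3 Hz.
|f − 628| = 3, so the fork was at either 625 Hz or 631 Hz.
Adding mass to a fork lowers its frequency; the adjustment lowers the fork's frequency.
The beat rate rose, so the adjustment moved the fork further from 628 Hz — it was already below the reference.

625 Hz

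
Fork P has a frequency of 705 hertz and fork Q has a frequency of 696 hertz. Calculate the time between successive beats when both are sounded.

0.111 s

f_beat = |705 − 696| = 9 Hz.
Beat period T = 1 / f_beat = 1 / 9 s.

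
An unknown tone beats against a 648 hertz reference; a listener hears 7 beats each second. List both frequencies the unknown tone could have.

641 Hz or 655 Hz

|f − 648| = 7, so f = 648 ± 7.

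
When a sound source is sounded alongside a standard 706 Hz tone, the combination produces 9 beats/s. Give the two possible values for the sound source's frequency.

697 Hz or 715 Hz

|f − 706| = 9, so f = 706 ± 9.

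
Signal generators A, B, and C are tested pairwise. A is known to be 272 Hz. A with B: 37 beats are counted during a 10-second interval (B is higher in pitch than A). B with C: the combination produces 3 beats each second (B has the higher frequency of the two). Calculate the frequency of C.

A–B: Beat frequency = 37/10 = 3.7 Hz.
B is above A, so f_B = 272 + 3.7 = 275.7 Hz.
C is below B, so f_C = 275.7 − 3 = 272.7 Hz.

272.7 Hz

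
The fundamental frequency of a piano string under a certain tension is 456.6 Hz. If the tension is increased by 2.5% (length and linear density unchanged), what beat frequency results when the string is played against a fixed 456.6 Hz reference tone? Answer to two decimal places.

5.67 Hz

For a string, f ∝ √T, so the new frequency is 456.6·√1.025 = 462.2723 Hz.
f_beat = |462.2723 − 456.6| = 5.67 Hz.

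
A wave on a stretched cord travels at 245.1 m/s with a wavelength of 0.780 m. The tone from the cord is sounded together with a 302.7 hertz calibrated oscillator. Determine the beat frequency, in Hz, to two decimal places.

Source frequency f = v/λ = 245.1/0.780 = 314.2308 Hz.
f_beat = |314.2308 − 302.7| = 11.53 Hz.

11.53 Hz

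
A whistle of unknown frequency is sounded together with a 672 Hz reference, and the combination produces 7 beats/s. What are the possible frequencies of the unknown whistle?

665 Hz or 679 Hz

|f − 672| = 7, so f = 672 ± 7.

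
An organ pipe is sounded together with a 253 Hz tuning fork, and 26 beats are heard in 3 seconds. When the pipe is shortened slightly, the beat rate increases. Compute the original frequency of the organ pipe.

Beat frequency = 26/3 = 8.6667 Hz.
|f − 253| = 8.6667, so the organ pipe was at either 244.3333 Hz or 261.6667 Hz.
A shorter pipe has a higher fundamental; the adjustment raises the organ pipe's frequency.
The beat rate rose, so the adjustment moved the organ pipe further from 253 Hz — it was already above the reference.

261.6667 Hz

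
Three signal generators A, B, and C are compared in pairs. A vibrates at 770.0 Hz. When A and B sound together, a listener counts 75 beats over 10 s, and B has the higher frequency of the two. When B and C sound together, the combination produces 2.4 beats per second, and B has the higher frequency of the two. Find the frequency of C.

775.1 Hz

A–B: Beat frequency = 75/10 = 7.5 Hz.
B is above A, so f_B = 770.0 + 7.5 = 777.5 Hz.
C is below B, so f_C = 777.5 − 2.4 = 775.1 Hz.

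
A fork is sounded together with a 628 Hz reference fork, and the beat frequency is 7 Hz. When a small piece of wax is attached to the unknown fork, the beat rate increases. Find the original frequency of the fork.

|f − 628| = 7, so the fork was at either 621 Hz or 635 Hz.
Loading a fork with wax lowers its frequency; the adjustment lowers the fork's frequency.
The beat rate rose, so the adjustment moved the fork further from 628 Hz — it was already below the reference.

621 Hz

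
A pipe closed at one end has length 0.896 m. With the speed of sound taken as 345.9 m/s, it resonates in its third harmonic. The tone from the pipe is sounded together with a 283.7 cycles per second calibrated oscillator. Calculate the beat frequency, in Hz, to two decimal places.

Closed pipe (odd harmonics): f_n = n·v/(4L) = 3·345.9/(4·0.896) = 289.5368 Hz.
f_beat = |289.5368 − 283.7| = 5.84 Hz.

5.84 Hz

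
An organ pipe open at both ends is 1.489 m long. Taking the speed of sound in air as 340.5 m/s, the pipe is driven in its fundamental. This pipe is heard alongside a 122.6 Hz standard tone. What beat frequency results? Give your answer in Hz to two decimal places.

8.26 Hz

Open pipe: f_n = n·v/(2L) = 1·340.5/(2·1.489) = 114.3385 Hz.
f_beat = |114.3385 − 122.6| = 8.26 Hz.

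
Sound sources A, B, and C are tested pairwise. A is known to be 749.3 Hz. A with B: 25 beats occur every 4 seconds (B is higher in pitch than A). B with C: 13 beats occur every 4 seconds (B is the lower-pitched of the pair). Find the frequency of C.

758.8 Hz

A–B: Beat frequency = 25/4 = 6.25 Hz.
B is above A, so f_B = 749.3 + 6.25 = 755.55 Hz.
B–C: Beat frequency = 13/4 = 3.25 Hz.
C is above B, so f_C = 755.55 + 3.25 = 758.8 Hz.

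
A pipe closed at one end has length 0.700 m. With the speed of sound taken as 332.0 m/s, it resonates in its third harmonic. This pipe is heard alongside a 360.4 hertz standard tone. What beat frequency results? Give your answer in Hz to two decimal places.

4.69 Hz

Closed pipe (odd harmonics): f_n = n·v/(4L) = 3·332.0/(4·0.700) = 355.7143 Hz.
f_beat = |355.7143 − 360.4| = 4.69 Hz.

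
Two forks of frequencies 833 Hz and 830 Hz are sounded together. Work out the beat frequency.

The beat frequency equals the magnitude of the frequency difference.
|833 − 830| = 3 Hz.

3 Hz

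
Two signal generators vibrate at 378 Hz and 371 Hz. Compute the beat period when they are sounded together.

0.143 s

f_beat = |378 − 371| = 7 Hz.
Beat period T = 1 / f_beat = 1 / 7 s.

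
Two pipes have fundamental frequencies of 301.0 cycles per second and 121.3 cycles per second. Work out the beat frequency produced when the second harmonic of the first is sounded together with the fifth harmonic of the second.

Second harmonic of the first: 2·301.0 = 602.0 Hz.
Fifth harmonic of the second: 5·121.3 = 606.5 Hz.
f_beat = |602.0 − 606.5| = 4.5 Hz.

4.5 Hz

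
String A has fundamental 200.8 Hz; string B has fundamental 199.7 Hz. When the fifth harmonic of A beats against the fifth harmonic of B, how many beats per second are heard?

Fifth harmonic of the first: 5·200.8 = 1004.0 Hz.
Fifth harmonic of the second: 5·199.7 = 998.5 Hz.
f_beat = |1004.0 − 998.5| = 5.5 Hz.

5.5 Hz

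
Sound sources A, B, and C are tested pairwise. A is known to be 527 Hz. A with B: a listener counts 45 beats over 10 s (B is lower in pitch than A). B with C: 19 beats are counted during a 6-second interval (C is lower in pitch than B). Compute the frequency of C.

519.3333 Hz

A–B: Beat frequency = 45/10 = 4.5 Hz.
B is below A, so f_B = 527 − 4.5 = 522.5 Hz.
B–C: Beat frequency = 19/6 = 3.1667 Hz.
C is below B, so f_C = 522.5 − 3.1667 = 519.3333 Hz.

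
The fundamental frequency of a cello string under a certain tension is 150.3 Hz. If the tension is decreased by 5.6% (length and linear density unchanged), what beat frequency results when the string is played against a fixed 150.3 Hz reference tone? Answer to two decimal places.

For a string, f ∝ √T, so the new frequency is 150.3·√0.944 = 146.0310 Hz.
f_beat = |146.0310 − 150.3| = 4.27 Hz.

4.27 Hz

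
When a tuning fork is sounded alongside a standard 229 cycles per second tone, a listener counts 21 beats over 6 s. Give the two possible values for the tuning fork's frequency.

Beat frequency = 21/6 = 3.5 Hz.
|f − 229| = 3.5, so f = 229 ± 3.5.

225.5 Hz or 232.5 Hz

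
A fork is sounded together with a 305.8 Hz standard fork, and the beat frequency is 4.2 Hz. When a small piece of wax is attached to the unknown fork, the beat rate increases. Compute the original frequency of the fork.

301.6 Hz

|f − 305.8| = 4.2, so the fork was at either 301.6 Hz or 310 Hz.
Loading a fork with wax lowers its frequency; the adjustment lowers the fork's frequency.
The beat rate rose, so the adjustment moved the fork further from 305.8 Hz — it was already below the reference.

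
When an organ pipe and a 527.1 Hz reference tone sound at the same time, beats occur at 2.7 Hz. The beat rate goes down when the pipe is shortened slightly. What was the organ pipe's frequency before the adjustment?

524.4 Hz

|f − 527.1| = 2.7, so the organ pipe was at either 524.4 Hz or 529.8 Hz.
A shorter pipe has a higher fundamental; the adjustment raises the organ pipe's frequency.
The beat rate fell, so the adjustment moved the organ pipe toward 527.1 Hz — it must have started below the reference.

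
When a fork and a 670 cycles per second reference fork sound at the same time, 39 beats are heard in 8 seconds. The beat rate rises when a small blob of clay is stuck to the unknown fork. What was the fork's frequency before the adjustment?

665.125 Hz

Beat frequency = 39/8 = 4.875 Hz.
|f − 670| = 4.875, so the fork was at either 665.125 Hz or 674.875 Hz.
Adding mass to a fork lowers its frequency; the adjustment lowers the fork's frequency.
The beat rate rose, so the adjustment moved the fork further from 670 Hz — it was already below the reference.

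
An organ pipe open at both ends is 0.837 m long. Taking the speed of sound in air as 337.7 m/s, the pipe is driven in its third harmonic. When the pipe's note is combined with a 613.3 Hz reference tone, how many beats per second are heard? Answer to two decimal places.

Open pipe: f_n = n·v/(2L) = 3·337.7/(2·0.837) = 605.1971 Hz.
f_beat = |605.1971 − 613.3| = 8.10 Hz.

8.10 Hz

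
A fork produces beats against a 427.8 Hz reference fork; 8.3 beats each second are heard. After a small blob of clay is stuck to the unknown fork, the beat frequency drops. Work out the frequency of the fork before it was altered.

436.1 Hz

|f − 427.8| = 8.3, so the fork was at either 419.5 Hz or 436.1 Hz.
Adding mass to a fork lowers its frequency; the adjustment lowers the fork's frequency.
The beat rate fell, so the adjustment moved the fork toward 427.8 Hz — it must have started above the reference.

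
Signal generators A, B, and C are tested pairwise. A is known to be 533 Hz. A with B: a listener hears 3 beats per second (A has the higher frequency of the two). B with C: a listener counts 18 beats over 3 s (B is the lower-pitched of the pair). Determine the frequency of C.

536 Hz

B is below A, so f_B = 533 − 3 = 530 Hz.
B–C: Beat frequency = 18/3 = 6 Hz.
C is above B, so f_C = 530 + 6 = 536 Hz.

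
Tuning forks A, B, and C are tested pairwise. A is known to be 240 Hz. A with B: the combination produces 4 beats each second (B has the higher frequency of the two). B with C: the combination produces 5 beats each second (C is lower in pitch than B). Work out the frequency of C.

B is above A, so f_B = 240 + 4 = 244 Hz.
C is below B, so f_C = 244 − 5 = 239 Hz.

239 Hz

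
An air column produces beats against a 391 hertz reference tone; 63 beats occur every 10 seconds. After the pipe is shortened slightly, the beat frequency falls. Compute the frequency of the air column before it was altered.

Beat frequency = 63/10 = 6.3 Hz.
|f − 391| = 6.3, so the air column was at either 384.7 Hz or 397.3 Hz.
A shorter pipe has a higher fundamental; the adjustment raises the air column's frequency.
The beat rate fell, so the adjustment moved the air column toward 391 Hz — it must have started below the reference.

384.7 Hz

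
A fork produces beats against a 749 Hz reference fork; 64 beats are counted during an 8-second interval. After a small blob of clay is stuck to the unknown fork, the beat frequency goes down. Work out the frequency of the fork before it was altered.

Beat frequency = 64/8 = 8 Hz.
|f − 749| = 8, so the fork was at either 741 Hz or 757 Hz.
Adding mass to a fork lowers its frequency; the adjustment lowers the fork's frequency.
The beat rate fell, so the adjustment moved the fork toward 749 Hz — it must have started above the reference.

757 Hz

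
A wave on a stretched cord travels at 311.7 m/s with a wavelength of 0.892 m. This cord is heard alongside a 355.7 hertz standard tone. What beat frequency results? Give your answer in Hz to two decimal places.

6.26 Hz

Source frequency f = v/λ = 311.7/0.892 = 349.4395 Hz.
f_beat = |349.4395 − 355.7| = 6.26 Hz.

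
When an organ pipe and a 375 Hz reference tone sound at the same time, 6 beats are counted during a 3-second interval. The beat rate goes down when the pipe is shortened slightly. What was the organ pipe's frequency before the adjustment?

373 Hz

Beat frequency = 6/3 = 2 Hz.
|f − 375| = 2, so the organ pipe was at either 373 Hz or 377 Hz.
A shorter pipe has a higher fundamental; the adjustment raises the organ pipe's frequency.
The beat rate fell, so the adjustment moved the organ pipe toward 375 Hz — it must have started below the reference.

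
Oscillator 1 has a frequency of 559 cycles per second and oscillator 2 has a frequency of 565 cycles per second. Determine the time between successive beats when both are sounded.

0.167 s

f_beat = |559 − 565| = 6 Hz.
Beat period T = 1 / f_beat = 1 / 6 s.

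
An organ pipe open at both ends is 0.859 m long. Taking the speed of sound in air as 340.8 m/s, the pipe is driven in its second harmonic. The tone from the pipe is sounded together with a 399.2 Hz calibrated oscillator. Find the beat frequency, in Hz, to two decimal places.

2.46 Hz

Open pipe: f_n = n·v/(2L) = 2·340.8/(2·0.859) = 396.7404 Hz.
f_beat = |396.7404 − 399.2| = 2.46 Hz.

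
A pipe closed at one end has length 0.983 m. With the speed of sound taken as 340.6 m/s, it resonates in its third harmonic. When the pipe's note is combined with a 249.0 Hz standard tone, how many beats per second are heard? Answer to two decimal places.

10.87 Hz

Closed pipe (odd harmonics): f_n = n·v/(4L) = 3·340.6/(4·0.983) = 259.8678 Hz.
f_beat = |259.8678 − 249.0| = 10.87 Hz.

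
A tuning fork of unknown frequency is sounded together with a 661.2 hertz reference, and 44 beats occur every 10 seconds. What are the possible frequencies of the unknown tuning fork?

656.8 Hz or 665.6 Hz

Beat frequency = 44/10 = 4.4 Hz.
|f − 661.2| = 4.4, so f = 661.2 ± 4.4.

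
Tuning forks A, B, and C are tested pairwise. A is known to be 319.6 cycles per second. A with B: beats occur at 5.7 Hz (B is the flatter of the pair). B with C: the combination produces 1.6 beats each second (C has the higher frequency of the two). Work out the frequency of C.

B is below A, so f_B = 319.6 − 5.7 = 313.9 Hz.
C is above B, so f_C = 313.9 + 1.6 = 315.5 Hz.

315.5 Hz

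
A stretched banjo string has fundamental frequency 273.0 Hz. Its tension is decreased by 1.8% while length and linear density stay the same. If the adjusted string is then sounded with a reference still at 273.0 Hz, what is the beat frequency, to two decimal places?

For a string, f ∝ √T, so the new frequency is 273.0·√0.982 = 270.5318 Hz.
f_beat = |270.5318 − 273.0| = 2.47 Hz.

2.47 Hz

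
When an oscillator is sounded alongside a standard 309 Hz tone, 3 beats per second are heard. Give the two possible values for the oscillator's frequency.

306 Hz or 312 Hz

|f − 309| = 3, so f = 309 ± 3.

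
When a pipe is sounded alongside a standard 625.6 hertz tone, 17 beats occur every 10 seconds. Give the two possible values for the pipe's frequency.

623.9 Hz or 627.3 Hz

Beat frequency = 17/10 = 1.7 Hz.
|f − 625.6| = 1.7, so f = 625.6 ± 1.7.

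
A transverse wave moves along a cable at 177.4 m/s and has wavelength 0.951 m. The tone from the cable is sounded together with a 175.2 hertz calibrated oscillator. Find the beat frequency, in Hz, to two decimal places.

11.34 Hz

Source frequency f = v/λ = 177.4/0.951 = 186.5405 Hz.
f_beat = |186.5405 − 175.2| = 11.34 Hz.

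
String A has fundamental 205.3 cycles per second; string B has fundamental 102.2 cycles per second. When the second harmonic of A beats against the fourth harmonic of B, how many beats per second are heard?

1.8 Hz

Second harmonic of the first: 2·205.3 = 410.6 Hz.
Fourth harmonic of the second: 4·102.2 = 408.8 Hz.
f_beat = |410.6 − 408.8| = 1.8 Hz.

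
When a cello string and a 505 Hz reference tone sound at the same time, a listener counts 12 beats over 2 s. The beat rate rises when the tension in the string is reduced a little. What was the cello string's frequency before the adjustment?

Beat frequency = 12/2 = 6 Hz.
|f − 505| = 6, so the cello string was at either 499 Hz or 511 Hz.
Lower tension means lower frequency; the adjustment lowers the cello string's frequency.
The beat rate rose, so the adjustment moved the cello string further from 505 Hz — it was already below the reference.

499 Hz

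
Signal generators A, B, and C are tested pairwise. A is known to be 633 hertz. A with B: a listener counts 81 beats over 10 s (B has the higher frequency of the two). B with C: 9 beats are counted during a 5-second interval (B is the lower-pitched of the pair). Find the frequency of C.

A–B: Beat frequency = 81/10 = 8.1 Hz.
B is above A, so f_B = 633 + 8.1 = 641.1 Hz.
B–C: Beat frequency = 9/5 = 1.8 Hz.
C is above B, so f_C = 641.1 + 1.8 = 642.9 Hz.

642.9 Hz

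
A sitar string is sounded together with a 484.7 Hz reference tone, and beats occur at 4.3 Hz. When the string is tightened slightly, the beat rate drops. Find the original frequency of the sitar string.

480.4 Hz

|f − 484.7| = 4.3, so the sitar string was at either 480.4 Hz or 489 Hz.
Increasing tension raises a string's frequency; the adjustment raises the sitar string's frequency.
The beat rate fell, so the adjustment moved the sitar string toward 484.7 Hz — it must have started below the reference.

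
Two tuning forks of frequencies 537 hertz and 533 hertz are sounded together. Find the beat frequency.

The beat frequency equals the magnitude of the frequency difference.
|537 − 533| = 4 Hz.

4 Hz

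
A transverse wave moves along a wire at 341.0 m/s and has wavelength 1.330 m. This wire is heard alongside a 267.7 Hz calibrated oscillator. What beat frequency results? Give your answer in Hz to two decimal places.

Source frequency f = v/λ = 341.0/1.330 = 256.3910 Hz.
f_beat = |256.3910 − 267.7| = 11.31 Hz.

11.31 Hz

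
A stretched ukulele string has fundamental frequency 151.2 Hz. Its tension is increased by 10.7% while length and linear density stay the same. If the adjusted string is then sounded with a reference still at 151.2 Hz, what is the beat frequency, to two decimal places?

For a string, f ∝ √T, so the new frequency is 151.2·√1.107 = 159.0837 Hz.
f_beat = |159.0837 − 151.2| = 7.88 Hz.

7.88 Hz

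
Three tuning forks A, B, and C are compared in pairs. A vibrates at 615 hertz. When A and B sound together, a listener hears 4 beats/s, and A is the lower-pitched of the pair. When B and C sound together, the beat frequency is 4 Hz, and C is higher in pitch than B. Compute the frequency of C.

623 Hz

B is above A, so f_B = 615 + 4 = 619 Hz.
C is above B, so f_C = 619 + 4 = 623 Hz.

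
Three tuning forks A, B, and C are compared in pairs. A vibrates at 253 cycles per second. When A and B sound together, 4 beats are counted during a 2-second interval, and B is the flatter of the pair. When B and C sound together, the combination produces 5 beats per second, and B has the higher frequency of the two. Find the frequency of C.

A–B: Beat frequency = 4/2 = 2 Hz.
B is below A, so f_B = 253 − 2 = 251 Hz.
C is below B, so f_C = 251 − 5 = 246 Hz.

246 Hz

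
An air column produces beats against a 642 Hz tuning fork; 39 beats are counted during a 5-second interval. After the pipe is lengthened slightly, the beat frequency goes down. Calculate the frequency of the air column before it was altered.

Beat frequency = 39/5 = 7.8 Hz.
|f − 642| = 7.8, so the air column was at either 634.2 Hz or 649.8 Hz.
A longer pipe has a lower fundamental; the adjustment lowers the air column's frequency.
The beat rate fell, so the adjustment moved the air column toward 642 Hz — it must have started above the reference.

649.8 Hz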